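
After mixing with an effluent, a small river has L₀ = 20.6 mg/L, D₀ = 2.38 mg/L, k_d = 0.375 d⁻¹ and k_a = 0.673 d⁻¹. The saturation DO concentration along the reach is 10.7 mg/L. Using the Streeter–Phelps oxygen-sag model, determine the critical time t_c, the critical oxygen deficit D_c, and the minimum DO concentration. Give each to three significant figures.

At the critical point dD/dt = 0, so k_d L₀ e^(−k_d t) = k_a D. Substituting D(t) from the Streeter–Phelps equation and solving for t gives
t_c = ln[(k_a/k_d)(1 − D₀(k_a−k_d)/(k_d L₀))] / (k_a−k_d).
Here k_a−k_d = 0.2980 d⁻¹ and 1 − D₀(k_a−k_d)/(k_d L₀) = 1 − 2.38×0.2980/(0.375×20.6) = 0.9082, so
t_c = ln(1.795 × 0.9082) / 0.2980 = 0.4885 / 0.2980 = 1.639 d.
D_c = (k_d/k_a) L₀ e^(−k_d t_c) = (0.375/0.673) × 20.6 × e^(−0.375×1.639) = 0.5572 × 20.6 × 0.5408 = 6.207 mg/L.
Minimum DO = C_s − D_c = 10.7 − 6.207 = 4.493 mg/L.

t_c ≈ 1.64 d; D_c ≈ 6.21 mg/L; min DO ≈ 4.49 mg/L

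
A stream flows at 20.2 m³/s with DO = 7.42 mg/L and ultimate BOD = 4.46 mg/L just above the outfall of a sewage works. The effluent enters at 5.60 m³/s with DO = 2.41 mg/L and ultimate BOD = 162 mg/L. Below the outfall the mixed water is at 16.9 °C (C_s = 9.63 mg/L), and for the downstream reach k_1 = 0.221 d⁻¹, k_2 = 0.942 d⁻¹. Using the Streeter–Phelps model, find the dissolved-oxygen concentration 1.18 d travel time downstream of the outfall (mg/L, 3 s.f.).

Mixed DO = (20.2×7.42 + 5.60×2.41)/(20.2+5.60) = 163.4/25.80 = 6.333 mg/L.
Mixed L₀ = (20.2×4.46 + 5.60×162)/(25.80) = 997.3/25.80 = 38.65 mg/L.
Initial deficit D₀ = C_s − DO₀ = 9.63 − 6.333 = 3.297 mg/L.
D(1.18) = [0.221×38.65/(0.942−0.221)](e^(−0.221×1.18) − e^(−0.942×1.18)) + 3.297 e^(−0.942×1.18)
= 11.85 × (0.7705 − 0.3290) + 3.297 × 0.3290 = 6.315 mg/L.
DO = 9.63 − 6.315 = 3.315 mg/L.

DO ≈ 3.32 mg/L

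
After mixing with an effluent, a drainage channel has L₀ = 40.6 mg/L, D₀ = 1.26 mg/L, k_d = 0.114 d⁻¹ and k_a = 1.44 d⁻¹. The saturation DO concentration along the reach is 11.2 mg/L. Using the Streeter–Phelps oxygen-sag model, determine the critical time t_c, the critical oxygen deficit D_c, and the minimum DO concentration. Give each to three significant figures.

t_c ≈ 1.57 d; D_c ≈ 2.69 mg/L; min DO ≈ 8.51 mg/L

At the critical point dD/dt = 0, so k_d L₀ e^(−k_d t) = k_a D. Substituting D(t) from the Streeter–Phelps equation and solving for t gives
t_c = ln[(k_a/k_d)(1 − D₀(k_a−k_d)/(k_d L₀))] / (k_a−k_d).
Here k_a−k_d = 1.326 d⁻¹ and 1 − D₀(k_a−k_d)/(k_d L₀) = 1 − 1.26×1.326/(0.114×40.6) = 0.6390, so
t_c = ln(12.63 × 0.6390) / 1.326 = 2.088 / 1.326 = 1.575 d.
D_c = (k_d/k_a) L₀ e^(−k_d t_c) = (0.114/1.44) × 40.6 × e^(−0.114×1.575) = 0.07917 × 40.6 × 0.8357 = 2.686 mg/L.
Minimum DO = C_s − D_c = 11.2 − 2.686 = 8.514 mg/L.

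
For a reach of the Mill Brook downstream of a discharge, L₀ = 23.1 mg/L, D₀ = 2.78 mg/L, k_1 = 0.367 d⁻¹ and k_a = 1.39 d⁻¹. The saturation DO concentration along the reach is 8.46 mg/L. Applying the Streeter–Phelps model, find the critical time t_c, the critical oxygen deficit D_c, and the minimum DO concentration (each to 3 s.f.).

t_c = [1/(k_a−k_1)] ln[(k_a/k_1)(1 − D₀(k_a−k_1)/(k_1 L₀))]
= [1/(1.39−0.367)] ln[(1.39/0.367)(1 − 2.78×1.023/(0.367×23.1))]
= (1/1.023) ln[3.787 × 0.6645] = 0.9775 × ln(2.517) = 0.9775 × 0.9230 = 0.9023 d.
L(t_c) = L₀ e^(−k_1 t_c) = 23.1 × 0.7181 = 16.59 mg/L, and at the critical point k_a D_c = k_1 L, so D_c = (0.367/1.39) × 16.59 = 4.380 mg/L.
Minimum DO = C_s − D_c = 8.46 − 4.380 = 4.080 mg/L.

t_c ≈ 0.902 d; D_c ≈ 4.38 mg/L; min DO ≈ 4.08 mg/L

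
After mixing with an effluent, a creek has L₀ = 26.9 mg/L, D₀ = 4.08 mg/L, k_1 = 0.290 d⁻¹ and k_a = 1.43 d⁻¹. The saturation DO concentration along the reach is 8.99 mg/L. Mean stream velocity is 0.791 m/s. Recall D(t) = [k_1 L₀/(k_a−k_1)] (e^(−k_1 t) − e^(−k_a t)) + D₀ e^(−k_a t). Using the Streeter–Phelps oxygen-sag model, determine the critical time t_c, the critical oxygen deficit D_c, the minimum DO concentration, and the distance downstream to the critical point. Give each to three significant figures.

At the critical point dD/dt = 0, so k_1 L₀ e^(−k_1 t) = k_a D. Substituting D(t) from the Streeter–Phelps equation and solving for t gives
t_c = ln[(k_a/k_1)(1 − D₀(k_a−k_1)/(k_1 L₀))] / (k_a−k_1).
Here k_a−k_1 = 1.140 d⁻¹ and 1 − D₀(k_a−k_1)/(k_1 L₀) = 1 − 4.08×1.140/(0.290×26.9) = 0.4038, so
t_c = ln(4.931 × 0.4038) / 1.140 = 0.6886 / 1.140 = 0.6041 d.
D_c = (k_1/k_a) L₀ e^(−k_1 t_c) = (0.290/1.43) × 26.9 × e^(−0.290×0.6041) = 0.2028 × 26.9 × 0.8393 = 4.579 mg/L.
Minimum DO = C_s − D_c = 8.99 − 4.579 = 4.411 mg/L.
x_c = v t_c = 0.791 m/s × 0.6041 d × 86400 s/d = 41280 m ≈ 41.3 km.

t_c ≈ 0.604 d; D_c ≈ 4.58 mg/L; min DO ≈ 4.41 mg/L; x_c ≈ 41.3 km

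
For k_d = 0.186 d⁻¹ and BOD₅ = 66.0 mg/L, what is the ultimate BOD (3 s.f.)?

L₀ ≈ 109 mg/L

BOD₅ = L₀(1 − e^(−5k_d)) ⇒ L₀ = BOD₅ / (1 − e^(−5×0.186))
= 66.0 / (1 − 0.3946) = 66.0 / 0.6054 = 109.0 mg/L.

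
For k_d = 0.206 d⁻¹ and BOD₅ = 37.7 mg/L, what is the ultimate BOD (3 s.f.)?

L₀ ≈ 58.6 mg/L

BOD₅ = L₀(1 − e^(−5k_d)) ⇒ L₀ = BOD₅ / (1 − e^(−5×0.206))
= 37.7 / (1 − 0.3570) = 37.7 / 0.6430 = 58.63 mg/L.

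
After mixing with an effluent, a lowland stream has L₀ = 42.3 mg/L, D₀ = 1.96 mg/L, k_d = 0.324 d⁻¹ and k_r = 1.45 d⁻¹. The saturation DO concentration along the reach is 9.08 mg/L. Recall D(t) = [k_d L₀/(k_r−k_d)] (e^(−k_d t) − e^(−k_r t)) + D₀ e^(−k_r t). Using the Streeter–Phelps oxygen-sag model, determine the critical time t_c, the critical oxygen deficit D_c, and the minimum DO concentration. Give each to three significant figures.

t_c ≈ 1.17 d; D_c ≈ 6.46 mg/L; min DO ≈ 2.62 mg/L

At the critical point dD/dt = 0, so k_d L₀ e^(−k_d t) = k_r D. Substituting D(t) from the Streeter–Phelps equation and solving for t gives
t_c = ln[(k_r/k_d)(1 − D₀(k_r−k_d)/(k_d L₀))] / (k_r−k_d).
Here k_r−k_d = 1.126 d⁻¹ and 1 − D₀(k_r−k_d)/(k_d L₀) = 1 − 1.96×1.126/(0.324×42.3) = 0.8390, so
t_c = ln(4.475 × 0.8390) / 1.126 = 1.323 / 1.126 = 1.175 d.
L(t_c) = L₀ e^(−k_d t_c) = 42.3 × 0.6834 = 28.91 mg/L, and at the critical point k_r D_c = k_d L, so D_c = (0.324/1.45) × 28.91 = 6.459 mg/L.
Minimum DO = C_s − D_c = 9.08 − 6.459 = 2.621 mg/L.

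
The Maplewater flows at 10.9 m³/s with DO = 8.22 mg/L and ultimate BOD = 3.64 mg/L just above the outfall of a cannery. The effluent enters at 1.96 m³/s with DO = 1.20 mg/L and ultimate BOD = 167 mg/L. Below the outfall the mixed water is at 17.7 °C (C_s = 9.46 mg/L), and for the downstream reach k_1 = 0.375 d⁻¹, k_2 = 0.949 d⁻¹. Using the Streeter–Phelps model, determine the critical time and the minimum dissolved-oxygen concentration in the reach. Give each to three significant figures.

Mixed DO = (10.9×8.22 + 1.96×1.20)/(10.9+1.96) = 91.95/12.86 = 7.150 mg/L.
Mixed L₀ = (10.9×3.64 + 1.96×167)/(12.86) = 367.0/12.86 = 28.54 mg/L.
Initial deficit D₀ = C_s − DO₀ = 9.46 − 7.150 = 2.310 mg/L.
t_c = (1/0.5740) ln[(0.949/0.375)(1 − 2.310×0.5740/(0.375×28.54))] = 1.742 × ln(2.217) = 1.387 d.
D_c = (0.375/0.949) × 28.54 × e^(−0.375×1.387) = 0.3952 × 28.54 × 0.5944 = 6.703 mg/L.
Minimum DO = 9.46 − 6.703 = 2.757 mg/L.

t_c ≈ 1.39 d; minimum DO ≈ 2.76 mg/L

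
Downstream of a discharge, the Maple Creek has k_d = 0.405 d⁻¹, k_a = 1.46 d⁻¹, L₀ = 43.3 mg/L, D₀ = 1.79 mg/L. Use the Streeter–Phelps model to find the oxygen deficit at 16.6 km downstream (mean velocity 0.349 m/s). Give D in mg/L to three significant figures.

Travel time t = x/v = 16.6 km / (0.349 m/s) = 16600 m / 0.349 m/s = 47560 s = 0.5505 d.
k_d L₀/(k_a−k_d) = 0.405×43.3/(1.46−0.405) = 17.54/1.055 = 16.62 mg/L.
e^(−k_d t) = e^(−0.405×0.5505) = 0.8001; e^(−k_a t) = e^(−1.46×0.5505) = 0.4476.
D = 16.62 × (0.8001 − 0.4476) + 1.79 × 0.4476 = 5.859 + 0.8013 = 6.661 mg/L.

D ≈ 6.66 mg/L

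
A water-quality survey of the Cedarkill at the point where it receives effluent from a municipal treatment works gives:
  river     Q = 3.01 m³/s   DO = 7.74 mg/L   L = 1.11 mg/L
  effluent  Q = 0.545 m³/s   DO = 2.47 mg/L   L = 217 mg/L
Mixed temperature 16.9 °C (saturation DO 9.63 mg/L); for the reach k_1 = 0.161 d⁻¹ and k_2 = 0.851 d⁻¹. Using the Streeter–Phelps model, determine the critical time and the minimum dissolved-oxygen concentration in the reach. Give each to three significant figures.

Mixed DO = (3.01×7.74 + 0.545×2.47)/(3.01+0.545) = 24.64/3.555 = 6.932 mg/L.
Mixed L₀ = (3.01×1.11 + 0.545×217)/(3.555) = 121.6/3.555 = 34.21 mg/L.
Initial deficit D₀ = C_s − DO₀ = 9.63 − 6.932 = 2.698 mg/L.
t_c = (1/0.6900) ln[(0.851/0.161)(1 − 2.698×0.6900/(0.161×34.21))] = 1.449 × ln(3.499) = 1.815 d.
D_c = (0.161/0.851) × 34.21 × e^(−0.161×1.815) = 0.1892 × 34.21 × 0.7466 = 4.832 mg/L.
Minimum DO = 9.63 − 4.832 = 4.798 mg/L.

t_c ≈ 1.82 d; minimum DO ≈ 4.80 mg/L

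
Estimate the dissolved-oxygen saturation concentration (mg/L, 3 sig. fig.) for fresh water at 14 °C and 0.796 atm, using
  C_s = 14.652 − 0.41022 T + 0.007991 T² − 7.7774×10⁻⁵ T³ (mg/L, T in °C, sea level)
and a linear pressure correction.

C_s ≈ 8.17 mg/L

At sea level: C_s = 14.652 − 0.41022×14 + 0.007991×14² − 7.7774×10⁻⁵×14³ = 10.26 mg/L.
Pressure correction: C_s' = 10.26 × 0.796 = 8.168 mg/L.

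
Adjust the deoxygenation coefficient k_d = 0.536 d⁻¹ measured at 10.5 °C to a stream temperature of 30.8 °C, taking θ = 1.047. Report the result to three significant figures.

k_d ≈ 1.36 d⁻¹

k_d(T₂) = k_d(T₁) · θ^(T₂−T₁) = 0.536 × 1.047^(30.8−10.5)
= 0.536 × 1.047^20.3 = 0.536 × 2.540 = 1.362 d⁻¹.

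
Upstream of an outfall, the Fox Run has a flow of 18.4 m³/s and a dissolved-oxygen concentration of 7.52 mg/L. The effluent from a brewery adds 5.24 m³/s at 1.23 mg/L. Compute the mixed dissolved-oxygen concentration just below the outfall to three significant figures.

6.13 mg/L

Flow-weighted mixing: C = (Q_r C_r + Q_w C_w)/(Q_r + Q_w)
= (18.4×7.52 + 5.24×1.23)/(18.4 + 5.24) = 144.8/23.64 = 6.126 mg/L.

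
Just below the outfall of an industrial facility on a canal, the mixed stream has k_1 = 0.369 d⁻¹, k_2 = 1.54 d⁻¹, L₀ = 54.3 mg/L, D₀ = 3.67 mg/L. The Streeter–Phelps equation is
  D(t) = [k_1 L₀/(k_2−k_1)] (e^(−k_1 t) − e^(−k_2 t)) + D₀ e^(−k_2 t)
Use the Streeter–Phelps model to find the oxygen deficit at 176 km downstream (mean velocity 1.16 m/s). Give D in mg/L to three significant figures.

Travel time t = x/v = 176 km / (1.16 m/s) = 176000 m / 1.16 m/s = 151700 s = 1.756 d.
k_1 L₀/(k_2−k_1) = 0.369×54.3/(1.54−0.369) = 20.04/1.171 = 17.11 mg/L.
e^(−k_1 t) = e^(−0.369×1.756) = 0.5231; e^(−k_2 t) = e^(−1.54×1.756) = 0.06691.
D = 17.11 × (0.5231 − 0.06691) + 3.67 × 0.06691 = 7.806 + 0.2456 = 8.051 mg/L.

D ≈ 8.05 mg/L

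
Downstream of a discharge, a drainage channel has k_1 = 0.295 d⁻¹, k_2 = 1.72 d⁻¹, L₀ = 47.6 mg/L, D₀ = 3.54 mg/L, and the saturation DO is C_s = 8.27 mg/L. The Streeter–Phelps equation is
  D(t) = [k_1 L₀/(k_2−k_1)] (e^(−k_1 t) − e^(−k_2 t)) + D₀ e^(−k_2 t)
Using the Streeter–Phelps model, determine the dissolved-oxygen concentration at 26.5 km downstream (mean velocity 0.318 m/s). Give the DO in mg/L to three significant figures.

DO ≈ 2.06 mg/L

Travel time t = x/v = 26.5 km / (0.318 m/s) = 26500 m / 0.318 m/s = 83330 s = 0.9645 d.
k_1 L₀/(k_2−k_1) = 0.295×47.6/(1.72−0.295) = 14.04/1.425 = 9.854 mg/L.
e^(−k_1 t) = e^(−0.295×0.9645) = 0.7524; e^(−k_2 t) = e^(−1.72×0.9645) = 0.1903.
D = 9.854 × (0.7524 − 0.1903) + 3.54 × 0.1903 = 5.538 + 0.6738 = 6.212 mg/L.
DO = C_s − D = 8.27 − 6.212 = 2.058 mg/L.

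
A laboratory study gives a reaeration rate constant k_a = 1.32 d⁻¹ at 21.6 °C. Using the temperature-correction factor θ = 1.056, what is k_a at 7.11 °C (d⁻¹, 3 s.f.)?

k_a(T₂) = k_a(T₁) · θ^(T₂−T₁) = 1.32 × 1.056^(7.11−21.6)
= 1.32 × 1.056^-14.5 = 1.32 × 0.4541 = 0.5994 d⁻¹.

k_a ≈ 0.599 d⁻¹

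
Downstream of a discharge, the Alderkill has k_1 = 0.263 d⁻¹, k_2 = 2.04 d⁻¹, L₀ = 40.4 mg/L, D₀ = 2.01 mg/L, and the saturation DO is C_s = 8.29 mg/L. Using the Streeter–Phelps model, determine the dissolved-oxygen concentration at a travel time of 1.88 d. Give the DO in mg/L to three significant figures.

k_1 L₀/(k_2−k_1) = 0.263×40.4/(2.04−0.263) = 10.63/1.777 = 5.979 mg/L.
e^(−k_1 t) = e^(−0.263×1.880) = 0.6099; e^(−k_2 t) = e^(−2.04×1.880) = 0.02160.
D = 5.979 × (0.6099 − 0.02160) + 2.01 × 0.02160 = 3.518 + 0.04341 = 3.561 mg/L.
DO = C_s − D = 8.29 − 3.561 = 4.729 mg/L.

DO ≈ 4.73 mg/L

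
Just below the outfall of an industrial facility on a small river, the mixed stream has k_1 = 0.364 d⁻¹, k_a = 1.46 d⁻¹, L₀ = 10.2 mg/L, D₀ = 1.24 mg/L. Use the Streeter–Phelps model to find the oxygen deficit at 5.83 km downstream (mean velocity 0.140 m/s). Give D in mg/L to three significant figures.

Travel time t = x/v = 5.83 km / (0.140 m/s) = 5830 m / 0.140 m/s = 41640 s = 0.4820 d.
k_1 L₀/(k_a−k_1) = 0.364×10.2/(1.46−0.364) = 3.713/1.096 = 3.388 mg/L.
e^(−k_1 t) = e^(−0.364×0.4820) = 0.8391; e^(−k_a t) = e^(−1.46×0.4820) = 0.4948.
D = 3.388 × (0.8391 − 0.4948) + 1.24 × 0.4948 = 1.166 + 0.6135 = 1.780 mg/L.

D ≈ 1.78 mg/L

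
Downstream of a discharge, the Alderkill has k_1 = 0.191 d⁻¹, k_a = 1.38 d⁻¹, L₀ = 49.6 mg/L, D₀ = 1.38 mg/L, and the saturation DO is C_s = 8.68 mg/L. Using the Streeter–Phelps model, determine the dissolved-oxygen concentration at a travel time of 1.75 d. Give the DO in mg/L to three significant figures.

DO ≈ 3.56 mg/L

k_1 L₀/(k_a−k_1) = 0.191×49.6/(1.38−0.191) = 9.474/1.189 = 7.968 mg/L.
e^(−k_1 t) = e^(−0.191×1.750) = 0.7159; e^(−k_a t) = e^(−1.38×1.750) = 0.08937.
D = 7.968 × (0.7159 − 0.08937) + 1.38 × 0.08937 = 4.992 + 0.1233 = 5.115 mg/L.
DO = C_s − D = 8.68 − 5.115 = 3.565 mg/L.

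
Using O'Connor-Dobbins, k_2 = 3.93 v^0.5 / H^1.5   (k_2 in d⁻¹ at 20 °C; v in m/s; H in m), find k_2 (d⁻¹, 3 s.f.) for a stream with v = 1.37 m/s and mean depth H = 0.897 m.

k_2 ≈ 5.41 d⁻¹

k_2 = 3.93 × 1.37^0.5 / 0.897^1.5 = 3.93 × 1.170 / 0.8495 = 5.415 d⁻¹.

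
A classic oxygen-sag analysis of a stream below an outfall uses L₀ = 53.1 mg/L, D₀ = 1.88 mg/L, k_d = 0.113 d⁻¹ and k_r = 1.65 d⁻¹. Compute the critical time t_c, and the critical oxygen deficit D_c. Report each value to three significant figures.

t_c = [1/(k_r−k_d)] ln[(k_r/k_d)(1 − D₀(k_r−k_d)/(k_d L₀))]
= [1/(1.65−0.113)] ln[(1.65/0.113)(1 − 1.88×1.537/(0.113×53.1))]
= (1/1.537) ln[14.60 × 0.5184] = 0.6506 × ln(7.570) = 0.6506 × 2.024 = 1.317 d.
L(t_c) = L₀ e^(−k_d t_c) = 53.1 × 0.8617 = 45.76 mg/L, and at the critical point k_r D_c = k_d L, so D_c = (0.113/1.65) × 45.76 = 3.134 mg/L.

t_c ≈ 1.32 d; D_c ≈ 3.13 mg/L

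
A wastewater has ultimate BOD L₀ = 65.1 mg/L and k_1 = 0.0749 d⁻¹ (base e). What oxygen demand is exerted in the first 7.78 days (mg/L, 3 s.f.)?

y_t = L₀(1 − e^(−k_1 t)) = 65.1 × (1 − e^(−0.0749×7.78))
= 65.1 × (1 − 0.5584) = 65.1 × 0.4416 = 28.75 mg/L.

y ≈ 28.7 mg/L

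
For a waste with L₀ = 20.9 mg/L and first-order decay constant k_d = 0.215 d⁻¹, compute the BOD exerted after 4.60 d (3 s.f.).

y_t = L₀(1 − e^(−k_d t)) = 20.9 × (1 − e^(−0.215×4.60))
= 20.9 × (1 − 0.3719) = 20.9 × 0.6281 = 13.13 mg/L.

y ≈ 13.1 mg/L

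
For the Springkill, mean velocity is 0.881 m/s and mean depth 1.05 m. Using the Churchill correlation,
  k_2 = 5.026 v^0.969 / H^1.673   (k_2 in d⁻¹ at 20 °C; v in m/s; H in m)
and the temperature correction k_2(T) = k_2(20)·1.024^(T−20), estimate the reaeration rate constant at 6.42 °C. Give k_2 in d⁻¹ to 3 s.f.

k_2(20) = 5.026 × 0.881^0.969 / 1.05^1.673 = 5.026 × 0.8845 / 1.085 = 4.097 d⁻¹.
k_2(6.42) = 4.097 × 1.024^(6.42−20) = 4.097 × 0.7246 = 2.969 d⁻¹.

k_2 ≈ 2.97 d⁻¹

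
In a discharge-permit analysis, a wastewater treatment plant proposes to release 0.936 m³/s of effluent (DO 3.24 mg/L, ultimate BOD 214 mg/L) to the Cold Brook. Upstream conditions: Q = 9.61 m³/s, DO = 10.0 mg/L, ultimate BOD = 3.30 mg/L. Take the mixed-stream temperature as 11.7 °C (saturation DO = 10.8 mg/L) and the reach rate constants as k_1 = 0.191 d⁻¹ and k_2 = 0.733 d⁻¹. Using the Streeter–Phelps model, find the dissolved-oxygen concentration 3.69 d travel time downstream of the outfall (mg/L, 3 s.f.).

DO ≈ 7.39 mg/L

Mixed DO = (9.61×10.0 + 0.936×3.24)/(9.61+0.936) = 99.13/10.55 = 9.400 mg/L.
Mixed L₀ = (9.61×3.30 + 0.936×214)/(10.55) = 232.0/10.55 = 22.00 mg/L.
Initial deficit D₀ = C_s − DO₀ = 10.8 − 9.400 = 1.400 mg/L.
D(3.69) = [0.191×22.00/(0.733−0.191)](e^(−0.191×3.69) − e^(−0.733×3.69)) + 1.400 e^(−0.733×3.69)
= 7.753 × (0.4942 − 0.06689) + 1.400 × 0.06689 = 3.407 mg/L.
DO = 10.8 − 3.407 = 7.393 mg/L.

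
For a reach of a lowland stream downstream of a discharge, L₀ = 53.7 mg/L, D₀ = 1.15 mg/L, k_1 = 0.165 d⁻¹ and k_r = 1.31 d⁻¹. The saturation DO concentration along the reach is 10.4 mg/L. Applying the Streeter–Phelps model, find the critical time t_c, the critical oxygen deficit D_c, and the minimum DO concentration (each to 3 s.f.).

t_c = [1/(k_r−k_1)] ln[(k_r/k_1)(1 − D₀(k_r−k_1)/(k_1 L₀))]
= [1/(1.31−0.165)] ln[(1.31/0.165)(1 − 1.15×1.145/(0.165×53.7))]
= (1/1.145) ln[7.939 × 0.8514] = 0.8734 × ln(6.760) = 0.8734 × 1.911 = 1.669 d.
D_c = (k_1/k_r) L₀ e^(−k_1 t_c) = (0.165/1.31) × 53.7 × e^(−0.165×1.669) = 0.1260 × 53.7 × 0.7593 = 5.136 mg/L.
Minimum DO = C_s − D_c = 10.4 − 5.136 = 5.264 mg/L.

t_c ≈ 1.67 d; D_c ≈ 5.14 mg/L; min DO ≈ 5.26 mg/L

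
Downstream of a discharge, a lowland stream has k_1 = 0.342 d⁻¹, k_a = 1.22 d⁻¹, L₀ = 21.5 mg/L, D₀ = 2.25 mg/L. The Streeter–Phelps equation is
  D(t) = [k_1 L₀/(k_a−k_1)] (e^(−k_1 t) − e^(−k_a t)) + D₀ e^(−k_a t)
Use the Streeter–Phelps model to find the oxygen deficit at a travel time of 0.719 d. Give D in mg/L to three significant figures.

D ≈ 4.00 mg/L

k_1 L₀/(k_a−k_1) = 0.342×21.5/(1.22−0.342) = 7.353/0.8780 = 8.375 mg/L.
e^(−k_1 t) = e^(−0.342×0.7190) = 0.7820; e^(−k_a t) = e^(−1.22×0.7190) = 0.4160.
D = 8.375 × (0.7820 − 0.4160) + 2.25 × 0.4160 = 3.066 + 0.9359 = 4.001 mg/L.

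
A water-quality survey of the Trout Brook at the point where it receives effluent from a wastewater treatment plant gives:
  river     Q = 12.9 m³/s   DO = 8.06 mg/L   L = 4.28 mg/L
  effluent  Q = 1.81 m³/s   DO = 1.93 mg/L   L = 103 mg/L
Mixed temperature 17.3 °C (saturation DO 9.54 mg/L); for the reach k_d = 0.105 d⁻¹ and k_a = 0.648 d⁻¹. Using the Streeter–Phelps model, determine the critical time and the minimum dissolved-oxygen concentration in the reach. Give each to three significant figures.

Mixed DO = (12.9×8.06 + 1.81×1.93)/(12.9+1.81) = 107.5/14.71 = 7.306 mg/L.
Mixed L₀ = (12.9×4.28 + 1.81×103)/(14.71) = 241.6/14.71 = 16.43 mg/L.
Initial deficit D₀ = C_s − DO₀ = 9.54 − 7.306 = 2.234 mg/L.
t_c = (1/0.5430) ln[(0.648/0.105)(1 − 2.234×0.5430/(0.105×16.43))] = 1.842 × ln(1.831) = 1.114 d.
D_c = (0.105/0.648) × 16.43 × e^(−0.105×1.114) = 0.1620 × 16.43 × 0.8897 = 2.368 mg/L.
Minimum DO = 9.54 − 2.368 = 7.172 mg/L.

t_c ≈ 1.11 d; minimum DO ≈ 7.17 mg/L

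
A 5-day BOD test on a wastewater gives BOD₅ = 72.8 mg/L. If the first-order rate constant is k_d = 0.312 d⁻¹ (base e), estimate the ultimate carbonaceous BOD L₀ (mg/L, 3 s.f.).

L₀ ≈ 92.2 mg/L

BOD₅ = L₀(1 − e^(−5k_d)) ⇒ L₀ = BOD₅ / (1 − e^(−5×0.312))
= 72.8 / (1 − 0.2101) = 72.8 / 0.7899 = 92.17 mg/L.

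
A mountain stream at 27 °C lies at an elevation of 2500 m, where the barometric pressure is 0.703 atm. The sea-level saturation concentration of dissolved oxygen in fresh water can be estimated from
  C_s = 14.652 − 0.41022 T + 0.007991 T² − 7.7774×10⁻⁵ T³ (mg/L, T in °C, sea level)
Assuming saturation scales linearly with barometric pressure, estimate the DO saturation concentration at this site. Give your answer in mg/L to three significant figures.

C_s ≈ 5.53 mg/L

At sea level: C_s = 14.652 − 0.41022×27 + 0.007991×27² − 7.7774×10⁻⁵×27³ = 7.871 mg/L.
Pressure correction: C_s' = 7.871 × 0.703 = 5.533 mg/L.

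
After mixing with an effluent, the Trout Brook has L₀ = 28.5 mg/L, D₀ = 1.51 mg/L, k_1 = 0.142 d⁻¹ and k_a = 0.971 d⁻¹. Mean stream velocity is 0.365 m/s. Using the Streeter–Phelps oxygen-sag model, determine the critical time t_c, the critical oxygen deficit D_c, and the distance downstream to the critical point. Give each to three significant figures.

t_c = [1/(k_a−k_1)] ln[(k_a/k_1)(1 − D₀(k_a−k_1)/(k_1 L₀))]
= [1/(0.971−0.142)] ln[(0.971/0.142)(1 − 1.51×0.8290/(0.142×28.5))]
= (1/0.8290) ln[6.838 × 0.6907] = 1.206 × ln(4.723) = 1.206 × 1.552 = 1.873 d.
D_c = (k_1/k_a) L₀ e^(−k_1 t_c) = (0.142/0.971) × 28.5 × e^(−0.142×1.873) = 0.1462 × 28.5 × 0.7665 = 3.195 mg/L.
x_c = v t_c = 0.365 m/s × 1.873 d × 86400 s/d = 59060 m ≈ 59.1 km.

t_c ≈ 1.87 d; D_c ≈ 3.19 mg/L; x_c ≈ 59.1 km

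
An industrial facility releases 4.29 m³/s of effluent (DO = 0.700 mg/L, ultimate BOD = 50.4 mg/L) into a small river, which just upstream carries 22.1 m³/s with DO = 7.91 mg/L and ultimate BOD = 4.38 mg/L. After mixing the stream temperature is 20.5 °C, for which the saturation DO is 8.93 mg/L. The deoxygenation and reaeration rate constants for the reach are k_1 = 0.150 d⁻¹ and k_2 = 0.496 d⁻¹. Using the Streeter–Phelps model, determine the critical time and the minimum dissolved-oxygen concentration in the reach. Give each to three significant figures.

Mixed DO = (22.1×7.91 + 4.29×0.700)/(22.1+4.29) = 177.8/26.39 = 6.738 mg/L.
Mixed L₀ = (22.1×4.38 + 4.29×50.4)/(26.39) = 313.0/26.39 = 11.86 mg/L.
Initial deficit D₀ = C_s − DO₀ = 8.93 − 6.738 = 2.192 mg/L.
t_c = (1/0.3460) ln[(0.496/0.150)(1 − 2.192×0.3460/(0.150×11.86))] = 2.890 × ln(1.897) = 1.851 d.
D_c = (0.150/0.496) × 11.86 × e^(−0.150×1.851) = 0.3024 × 11.86 × 0.7576 = 2.718 mg/L.
Minimum DO = 8.93 − 2.718 = 6.212 mg/L.

t_c ≈ 1.85 d; minimum DO ≈ 6.21 mg/L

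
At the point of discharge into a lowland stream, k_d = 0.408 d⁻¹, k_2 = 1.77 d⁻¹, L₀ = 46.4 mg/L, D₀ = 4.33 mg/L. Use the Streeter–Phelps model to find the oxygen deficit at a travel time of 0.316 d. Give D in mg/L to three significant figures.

D ≈ 6.75 mg/L

k_d L₀/(k_2−k_d) = 0.408×46.4/(1.77−0.408) = 18.93/1.362 = 13.90 mg/L.
e^(−k_d t) = e^(−0.408×0.3160) = 0.8790; e^(−k_2 t) = e^(−1.77×0.3160) = 0.5716.
D = 13.90 × (0.8790 − 0.5716) + 4.33 × 0.5716 = 4.273 + 2.475 = 6.748 mg/L.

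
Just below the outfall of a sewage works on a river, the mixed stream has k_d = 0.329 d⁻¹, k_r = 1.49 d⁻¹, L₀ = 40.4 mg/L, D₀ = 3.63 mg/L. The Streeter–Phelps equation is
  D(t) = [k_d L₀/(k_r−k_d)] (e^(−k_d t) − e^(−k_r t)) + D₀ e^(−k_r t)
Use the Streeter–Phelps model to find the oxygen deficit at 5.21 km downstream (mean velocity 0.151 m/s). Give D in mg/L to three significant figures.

D ≈ 5.73 mg/L

Travel time t = x/v = 5.21 km / (0.151 m/s) = 5210 m / 0.151 m/s = 34500 s = 0.3993 d.
k_d L₀/(k_r−k_d) = 0.329×40.4/(1.49−0.329) = 13.29/1.161 = 11.45 mg/L.
e^(−k_d t) = e^(−0.329×0.3993) = 0.8769; e^(−k_r t) = e^(−1.49×0.3993) = 0.5516.
D = 11.45 × (0.8769 − 0.5516) + 3.63 × 0.5516 = 3.725 + 2.002 = 5.727 mg/L.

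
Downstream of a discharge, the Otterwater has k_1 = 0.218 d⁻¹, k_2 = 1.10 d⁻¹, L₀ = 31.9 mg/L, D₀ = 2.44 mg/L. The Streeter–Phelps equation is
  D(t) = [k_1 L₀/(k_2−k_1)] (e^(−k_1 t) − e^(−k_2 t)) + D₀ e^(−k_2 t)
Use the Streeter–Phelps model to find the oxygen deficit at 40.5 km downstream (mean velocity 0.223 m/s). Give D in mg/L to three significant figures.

Travel time t = x/v = 40.5 km / (0.223 m/s) = 40500 m / 0.223 m/s = 181600 s = 2.102 d.
k_1 L₀/(k_2−k_1) = 0.218×31.9/(1.10−0.218) = 6.954/0.8820 = 7.885 mg/L.
e^(−k_1 t) = e^(−0.218×2.102) = 0.6324; e^(−k_2 t) = e^(−1.10×2.102) = 0.09904.
D = 7.885 × (0.6324 − 0.09904) + 2.44 × 0.09904 = 4.205 + 0.2417 = 4.447 mg/L.

D ≈ 4.45 mg/L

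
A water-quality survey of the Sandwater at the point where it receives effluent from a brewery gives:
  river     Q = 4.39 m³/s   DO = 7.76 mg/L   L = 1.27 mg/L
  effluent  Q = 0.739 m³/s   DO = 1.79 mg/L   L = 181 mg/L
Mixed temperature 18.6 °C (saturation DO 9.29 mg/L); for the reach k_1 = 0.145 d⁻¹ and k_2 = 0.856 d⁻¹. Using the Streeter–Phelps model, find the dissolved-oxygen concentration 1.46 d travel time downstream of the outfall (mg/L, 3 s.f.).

Mixed DO = (4.39×7.76 + 0.739×1.79)/(4.39+0.739) = 35.39/5.129 = 6.900 mg/L.
Mixed L₀ = (4.39×1.27 + 0.739×181)/(5.129) = 139.3/5.129 = 27.17 mg/L.
Initial deficit D₀ = C_s − DO₀ = 9.29 − 6.900 = 2.390 mg/L.
D(1.46) = [0.145×27.17/(0.856−0.145)](e^(−0.145×1.46) − e^(−0.856×1.46)) + 2.390 e^(−0.856×1.46)
= 5.540 × (0.8092 − 0.2866) + 2.390 × 0.2866 = 3.580 mg/L.
DO = 9.29 − 3.580 = 5.710 mg/L.

DO ≈ 5.71 mg/L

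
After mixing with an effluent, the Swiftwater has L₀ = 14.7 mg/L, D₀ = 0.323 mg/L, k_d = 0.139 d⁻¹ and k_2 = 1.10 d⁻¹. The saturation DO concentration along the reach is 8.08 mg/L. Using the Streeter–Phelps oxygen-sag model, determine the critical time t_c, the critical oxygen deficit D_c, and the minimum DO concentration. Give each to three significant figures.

t_c ≈ 1.98 d; D_c ≈ 1.41 mg/L; min DO ≈ 6.67 mg/L

With k_2/k_d = 7.914 and 1 − D₀(k_2−k_d)/(k_d L₀) = 0.8481,
t_c = ln(7.914 × 0.8481) / (1.10 − 0.139) = ln(6.711) / 0.9610 = 1.904/0.9610 = 1.981 d.
L(t_c) = L₀ e^(−k_d t_c) = 14.7 × 0.7593 = 11.16 mg/L, and at the critical point k_2 D_c = k_d L, so D_c = (0.139/1.10) × 11.16 = 1.410 mg/L.
Minimum DO = C_s − D_c = 8.08 − 1.410 = 6.670 mg/L.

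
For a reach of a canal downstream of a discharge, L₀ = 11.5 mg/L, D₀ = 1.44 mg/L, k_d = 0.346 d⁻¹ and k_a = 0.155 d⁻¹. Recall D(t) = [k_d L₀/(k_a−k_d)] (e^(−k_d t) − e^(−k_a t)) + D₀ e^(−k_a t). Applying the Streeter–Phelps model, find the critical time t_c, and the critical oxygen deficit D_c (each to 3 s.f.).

At the critical point dD/dt = 0, so k_d L₀ e^(−k_d t) = k_a D. Substituting D(t) from the Streeter–Phelps equation and solving for t gives
t_c = ln[(k_a/k_d)(1 − D₀(k_a−k_d)/(k_d L₀))] / (k_a−k_d).
Here k_a−k_d = -0.1910 d⁻¹ and 1 − D₀(k_a−k_d)/(k_d L₀) = 1 − 1.44×-0.1910/(0.346×11.5) = 1.069, so
t_c = ln(0.4480 × 1.069) / -0.1910 = -0.7362 / -0.1910 = 3.854 d.
L(t_c) = L₀ e^(−k_d t_c) = 11.5 × 0.2635 = 3.031 mg/L, and at the critical point k_a D_c = k_d L, so D_c = (0.346/0.155) × 3.031 = 6.765 mg/L.

t_c ≈ 3.85 d; D_c ≈ 6.77 mg/L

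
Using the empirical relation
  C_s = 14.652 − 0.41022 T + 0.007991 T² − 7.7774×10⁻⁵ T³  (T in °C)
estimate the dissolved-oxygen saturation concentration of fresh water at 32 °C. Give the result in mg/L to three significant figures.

C_s = 14.652 − 0.41022×32 + 0.007991×32² − 7.7774×10⁻⁵×32³ = 7.159 mg/L.

C_s ≈ 7.16 mg/L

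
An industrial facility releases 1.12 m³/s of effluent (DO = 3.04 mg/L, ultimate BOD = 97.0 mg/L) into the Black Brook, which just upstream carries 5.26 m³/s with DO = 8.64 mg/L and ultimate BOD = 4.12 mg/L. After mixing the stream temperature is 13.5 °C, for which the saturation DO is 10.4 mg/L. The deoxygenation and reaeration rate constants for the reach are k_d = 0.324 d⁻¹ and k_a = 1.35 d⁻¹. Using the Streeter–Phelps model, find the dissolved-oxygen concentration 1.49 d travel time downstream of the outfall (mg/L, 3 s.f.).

Mixed DO = (5.26×8.64 + 1.12×3.04)/(5.26+1.12) = 48.85/6.380 = 7.657 mg/L.
Mixed L₀ = (5.26×4.12 + 1.12×97.0)/(6.380) = 130.3/6.380 = 20.42 mg/L.
Initial deficit D₀ = C_s − DO₀ = 10.4 − 7.657 = 2.743 mg/L.
D(1.49) = [0.324×20.42/(1.35−0.324)](e^(−0.324×1.49) − e^(−1.35×1.49)) + 2.743 e^(−1.35×1.49)
= 6.450 × (0.6171 − 0.1338) + 2.743 × 0.1338 = 3.484 mg/L.
DO = 10.4 − 3.484 = 6.916 mg/L.

DO ≈ 6.92 mg/L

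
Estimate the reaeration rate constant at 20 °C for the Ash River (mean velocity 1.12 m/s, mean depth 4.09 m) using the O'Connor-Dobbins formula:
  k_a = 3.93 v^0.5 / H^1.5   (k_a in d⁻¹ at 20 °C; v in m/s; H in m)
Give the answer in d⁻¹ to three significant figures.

k_a ≈ 0.503 d⁻¹

k_a = 3.93 × 1.12^0.5 / 4.09^1.5 = 3.93 × 1.058 / 8.272 = 0.5028 d⁻¹.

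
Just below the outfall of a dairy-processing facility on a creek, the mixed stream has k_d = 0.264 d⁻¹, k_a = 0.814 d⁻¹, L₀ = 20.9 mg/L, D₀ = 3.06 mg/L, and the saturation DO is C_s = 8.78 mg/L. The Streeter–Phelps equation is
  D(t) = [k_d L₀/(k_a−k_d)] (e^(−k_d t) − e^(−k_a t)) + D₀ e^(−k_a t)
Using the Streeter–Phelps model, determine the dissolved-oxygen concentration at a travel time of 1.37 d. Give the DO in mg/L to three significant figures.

k_d L₀/(k_a−k_d) = 0.264×20.9/(0.814−0.264) = 5.518/0.5500 = 10.03 mg/L.
e^(−k_d t) = e^(−0.264×1.370) = 0.6965; e^(−k_a t) = e^(−0.814×1.370) = 0.3279.
D = 10.03 × (0.6965 − 0.3279) + 3.06 × 0.3279 = 3.698 + 1.003 = 4.702 mg/L.
DO = C_s − D = 8.78 − 4.702 = 4.078 mg/L.

DO ≈ 4.08 mg/L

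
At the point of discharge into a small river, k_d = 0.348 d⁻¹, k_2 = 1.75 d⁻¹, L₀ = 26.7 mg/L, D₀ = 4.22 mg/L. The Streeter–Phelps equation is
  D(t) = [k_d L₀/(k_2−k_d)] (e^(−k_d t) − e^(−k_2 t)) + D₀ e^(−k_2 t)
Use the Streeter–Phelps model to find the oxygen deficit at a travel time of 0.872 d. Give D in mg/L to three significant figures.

D ≈ 4.37 mg/L

k_d L₀/(k_2−k_d) = 0.348×26.7/(1.75−0.348) = 9.292/1.402 = 6.627 mg/L.
e^(−k_d t) = e^(−0.348×0.8720) = 0.7383; e^(−k_2 t) = e^(−1.75×0.8720) = 0.2174.
D = 6.627 × (0.7383 − 0.2174) + 4.22 × 0.2174 = 3.452 + 0.9174 = 4.369 mg/L.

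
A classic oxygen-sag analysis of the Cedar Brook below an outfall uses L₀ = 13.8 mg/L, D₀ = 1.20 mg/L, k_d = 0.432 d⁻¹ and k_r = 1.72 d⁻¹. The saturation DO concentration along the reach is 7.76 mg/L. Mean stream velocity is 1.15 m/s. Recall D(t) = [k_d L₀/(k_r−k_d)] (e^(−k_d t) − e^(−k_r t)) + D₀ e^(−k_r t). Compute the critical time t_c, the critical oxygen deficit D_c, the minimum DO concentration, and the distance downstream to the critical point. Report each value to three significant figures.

t_c ≈ 0.840 d; D_c ≈ 2.41 mg/L; min DO ≈ 5.35 mg/L; x_c ≈ 83.4 km

t_c = [1/(k_r−k_d)] ln[(k_r/k_d)(1 − D₀(k_r−k_d)/(k_d L₀))]
= [1/(1.72−0.432)] ln[(1.72/0.432)(1 − 1.20×1.288/(0.432×13.8))]
= (1/1.288) ln[3.981 × 0.7407] = 0.7764 × ln(2.949) = 0.7764 × 1.082 = 0.8397 d.
D_c = (k_d/k_r) L₀ e^(−k_d t_c) = (0.432/1.72) × 13.8 × e^(−0.432×0.8397) = 0.2512 × 13.8 × 0.6958 = 2.412 mg/L.
Minimum DO = C_s − D_c = 7.76 − 2.412 = 5.348 mg/L.
x_c = v t_c = 1.15 m/s × 0.8397 d × 86400 s/d = 83430 m ≈ 83.4 km.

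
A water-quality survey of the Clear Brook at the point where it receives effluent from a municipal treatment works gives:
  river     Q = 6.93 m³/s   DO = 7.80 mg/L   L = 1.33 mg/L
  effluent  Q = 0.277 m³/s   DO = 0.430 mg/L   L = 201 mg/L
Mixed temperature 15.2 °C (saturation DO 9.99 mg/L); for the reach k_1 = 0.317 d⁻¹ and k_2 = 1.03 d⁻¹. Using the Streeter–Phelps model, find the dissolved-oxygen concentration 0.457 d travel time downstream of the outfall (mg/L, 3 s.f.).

Mixed DO = (6.93×7.80 + 0.277×0.430)/(6.93+0.277) = 54.17/7.207 = 7.517 mg/L.
Mixed L₀ = (6.93×1.33 + 0.277×201)/(7.207) = 64.89/7.207 = 9.004 mg/L.
Initial deficit D₀ = C_s − DO₀ = 9.99 − 7.517 = 2.473 mg/L.
D(0.457) = [0.317×9.004/(1.03−0.317)](e^(−0.317×0.457) − e^(−1.03×0.457)) + 2.473 e^(−1.03×0.457)
= 4.003 × (0.8651 − 0.6246) + 2.473 × 0.6246 = 2.508 mg/L.
DO = 9.99 − 2.508 = 7.482 mg/L.

DO ≈ 7.48 mg/L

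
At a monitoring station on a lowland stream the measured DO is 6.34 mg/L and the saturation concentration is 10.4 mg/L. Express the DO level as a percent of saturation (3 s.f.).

% saturation = C/C_s × 100 = 6.34/10.4 × 100 = 61.0 %.

61.0 % saturation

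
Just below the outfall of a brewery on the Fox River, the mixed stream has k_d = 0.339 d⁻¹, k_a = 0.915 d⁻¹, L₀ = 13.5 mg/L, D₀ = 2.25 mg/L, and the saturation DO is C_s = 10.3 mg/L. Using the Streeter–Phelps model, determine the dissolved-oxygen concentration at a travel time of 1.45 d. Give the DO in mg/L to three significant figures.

k_d L₀/(k_a−k_d) = 0.339×13.5/(0.915−0.339) = 4.577/0.5760 = 7.945 mg/L.
e^(−k_d t) = e^(−0.339×1.450) = 0.6117; e^(−k_a t) = e^(−0.915×1.450) = 0.2653.
D = 7.945 × (0.6117 − 0.2653) + 2.25 × 0.2653 = 2.752 + 0.5970 = 3.349 mg/L.
DO = C_s − D = 10.3 − 3.349 = 6.951 mg/L.

DO ≈ 6.95 mg/L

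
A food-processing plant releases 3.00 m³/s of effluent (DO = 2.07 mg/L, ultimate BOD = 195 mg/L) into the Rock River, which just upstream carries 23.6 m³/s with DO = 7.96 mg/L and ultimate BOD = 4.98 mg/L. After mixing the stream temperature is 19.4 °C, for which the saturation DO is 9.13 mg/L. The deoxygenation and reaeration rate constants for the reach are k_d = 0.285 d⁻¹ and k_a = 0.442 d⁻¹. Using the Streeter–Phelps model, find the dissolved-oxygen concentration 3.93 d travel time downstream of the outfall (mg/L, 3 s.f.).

Mixed DO = (23.6×7.96 + 3.00×2.07)/(23.6+3.00) = 194.1/26.60 = 7.296 mg/L.
Mixed L₀ = (23.6×4.98 + 3.00×195)/(26.60) = 702.5/26.60 = 26.41 mg/L.
Initial deficit D₀ = C_s − DO₀ = 9.13 − 7.296 = 1.834 mg/L.
D(3.93) = [0.285×26.41/(0.442−0.285)](e^(−0.285×3.93) − e^(−0.442×3.93)) + 1.834 e^(−0.442×3.93)
= 47.94 × (0.3263 − 0.1760) + 1.834 × 0.1760 = 7.525 mg/L.
DO = 9.13 − 7.525 = 1.605 mg/L.

DO ≈ 1.60 mg/L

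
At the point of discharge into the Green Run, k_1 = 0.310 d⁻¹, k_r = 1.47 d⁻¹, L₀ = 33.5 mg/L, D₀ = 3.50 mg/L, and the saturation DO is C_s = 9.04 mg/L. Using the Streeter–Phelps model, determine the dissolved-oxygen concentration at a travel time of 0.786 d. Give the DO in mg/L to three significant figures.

k_1 L₀/(k_r−k_1) = 0.310×33.5/(1.47−0.310) = 10.38/1.160 = 8.953 mg/L.
e^(−k_1 t) = e^(−0.310×0.7860) = 0.7838; e^(−k_r t) = e^(−1.47×0.7860) = 0.3149.
D = 8.953 × (0.7838 − 0.3149) + 3.50 × 0.3149 = 4.197 + 1.102 = 5.299 mg/L.
DO = C_s − D = 9.04 − 5.299 = 3.741 mg/L.

DO ≈ 3.74 mg/L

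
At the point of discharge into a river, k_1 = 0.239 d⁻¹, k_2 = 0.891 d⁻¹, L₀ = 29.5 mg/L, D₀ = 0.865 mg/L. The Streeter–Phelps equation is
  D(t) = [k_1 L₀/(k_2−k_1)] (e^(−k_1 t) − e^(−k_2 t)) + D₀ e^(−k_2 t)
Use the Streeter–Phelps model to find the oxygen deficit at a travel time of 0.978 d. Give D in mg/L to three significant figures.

D ≈ 4.40 mg/L

k_1 L₀/(k_2−k_1) = 0.239×29.5/(0.891−0.239) = 7.050/0.6520 = 10.81 mg/L.
e^(−k_1 t) = e^(−0.239×0.9780) = 0.7916; e^(−k_2 t) = e^(−0.891×0.9780) = 0.4184.
D = 10.81 × (0.7916 − 0.4184) + 0.865 × 0.4184 = 4.036 + 0.3619 = 4.398 mg/L.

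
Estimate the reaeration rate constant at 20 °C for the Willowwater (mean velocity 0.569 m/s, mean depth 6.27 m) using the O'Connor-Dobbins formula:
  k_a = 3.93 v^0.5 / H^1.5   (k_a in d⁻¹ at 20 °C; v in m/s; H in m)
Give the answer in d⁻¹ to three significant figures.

k_a = 3.93 × 0.569^0.5 / 6.27^1.5 = 3.93 × 0.7543 / 15.70 = 0.1888 d⁻¹.

k_a ≈ 0.189 d⁻¹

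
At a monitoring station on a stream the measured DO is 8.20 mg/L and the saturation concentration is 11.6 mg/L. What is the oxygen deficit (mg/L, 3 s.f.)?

D ≈ 3.40 mg/L

D = C_s − C = 11.6 − 8.20 = 3.40 mg/L.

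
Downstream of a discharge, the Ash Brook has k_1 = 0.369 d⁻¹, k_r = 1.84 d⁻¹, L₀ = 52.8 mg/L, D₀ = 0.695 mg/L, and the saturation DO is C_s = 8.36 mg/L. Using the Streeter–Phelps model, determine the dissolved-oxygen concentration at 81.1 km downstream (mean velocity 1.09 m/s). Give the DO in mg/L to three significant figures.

DO ≈ 1.29 mg/L

Travel time t = x/v = 81.1 km / (1.09 m/s) = 81100 m / 1.09 m/s = 74400 s = 0.8612 d.
k_1 L₀/(k_r−k_1) = 0.369×52.8/(1.84−0.369) = 19.48/1.471 = 13.24 mg/L.
e^(−k_1 t) = e^(−0.369×0.8612) = 0.7278; e^(−k_r t) = e^(−1.84×0.8612) = 0.2050.
D = 13.24 × (0.7278 − 0.2050) + 0.695 × 0.2050 = 6.923 + 0.1425 = 7.066 mg/L.
DO = C_s − D = 8.36 − 7.066 = 1.294 mg/L.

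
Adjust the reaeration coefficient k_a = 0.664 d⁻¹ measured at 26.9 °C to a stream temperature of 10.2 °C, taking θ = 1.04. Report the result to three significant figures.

k_a ≈ 0.345 d⁻¹

k_a(T₂) = k_a(T₁) · θ^(T₂−T₁) = 0.664 × 1.04^(10.2−26.9)
= 0.664 × 1.04^-16.7 = 0.664 × 0.5194 = 0.3449 d⁻¹.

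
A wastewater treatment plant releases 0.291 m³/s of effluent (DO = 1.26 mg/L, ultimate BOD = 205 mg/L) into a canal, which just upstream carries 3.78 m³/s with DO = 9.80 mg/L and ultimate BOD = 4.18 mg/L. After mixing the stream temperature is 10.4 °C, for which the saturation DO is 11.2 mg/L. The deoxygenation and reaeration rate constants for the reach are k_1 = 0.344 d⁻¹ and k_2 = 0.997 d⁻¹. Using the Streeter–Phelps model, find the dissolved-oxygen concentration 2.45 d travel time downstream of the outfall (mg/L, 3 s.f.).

DO ≈ 7.67 mg/L

Mixed DO = (3.78×9.80 + 0.291×1.26)/(3.78+0.291) = 37.41/4.071 = 9.190 mg/L.
Mixed L₀ = (3.78×4.18 + 0.291×205)/(4.071) = 75.46/4.071 = 18.53 mg/L.
Initial deficit D₀ = C_s − DO₀ = 11.2 − 9.190 = 2.010 mg/L.
D(2.45) = [0.344×18.53/(0.997−0.344)](e^(−0.344×2.45) − e^(−0.997×2.45)) + 2.010 e^(−0.997×2.45)
= 9.764 × (0.4305 − 0.08693) + 2.010 × 0.08693 = 3.529 mg/L.
DO = 11.2 − 3.529 = 7.671 mg/L.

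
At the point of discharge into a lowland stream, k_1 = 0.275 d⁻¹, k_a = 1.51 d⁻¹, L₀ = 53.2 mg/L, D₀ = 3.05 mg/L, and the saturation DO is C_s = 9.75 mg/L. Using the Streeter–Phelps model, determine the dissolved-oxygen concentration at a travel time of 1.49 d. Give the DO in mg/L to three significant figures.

k_1 L₀/(k_a−k_1) = 0.275×53.2/(1.51−0.275) = 14.63/1.235 = 11.85 mg/L.
e^(−k_1 t) = e^(−0.275×1.490) = 0.6638; e^(−k_a t) = e^(−1.51×1.490) = 0.1054.
D = 11.85 × (0.6638 − 0.1054) + 3.05 × 0.1054 = 6.615 + 0.3215 = 6.936 mg/L.
DO = C_s − D = 9.75 − 6.936 = 2.814 mg/L.

DO ≈ 2.81 mg/L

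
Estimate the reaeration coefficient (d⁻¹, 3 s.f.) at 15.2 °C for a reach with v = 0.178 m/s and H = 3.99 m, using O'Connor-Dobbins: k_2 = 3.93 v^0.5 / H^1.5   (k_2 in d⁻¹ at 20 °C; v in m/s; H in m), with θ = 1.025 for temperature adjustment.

k_2 ≈ 0.185 d⁻¹

k_2(20) = 3.93 × 0.178^0.5 / 3.99^1.5 = 3.93 × 0.4219 / 7.970 = 0.2080 d⁻¹.
k_2(15.2) = 0.2080 × 1.025^(15.2−20) = 0.2080 × 0.8882 = 0.1848 d⁻¹.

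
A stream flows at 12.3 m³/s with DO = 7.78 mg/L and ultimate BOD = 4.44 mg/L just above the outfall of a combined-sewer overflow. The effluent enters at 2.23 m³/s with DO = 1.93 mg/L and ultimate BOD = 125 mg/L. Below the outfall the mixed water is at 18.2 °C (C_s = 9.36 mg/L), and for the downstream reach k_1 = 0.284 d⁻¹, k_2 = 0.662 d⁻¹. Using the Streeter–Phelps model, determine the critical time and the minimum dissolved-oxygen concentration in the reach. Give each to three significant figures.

t_c ≈ 1.83 d; minimum DO ≈ 3.50 mg/L

Mixed DO = (12.3×7.78 + 2.23×1.93)/(12.3+2.23) = 100.0/14.53 = 6.882 mg/L.
Mixed L₀ = (12.3×4.44 + 2.23×125)/(14.53) = 333.4/14.53 = 22.94 mg/L.
Initial deficit D₀ = C_s − DO₀ = 9.36 − 6.882 = 2.478 mg/L.
t_c = (1/0.3780) ln[(0.662/0.284)(1 − 2.478×0.3780/(0.284×22.94))] = 2.646 × ln(1.996) = 1.828 d.
D_c = (0.284/0.662) × 22.94 × e^(−0.284×1.828) = 0.4290 × 22.94 × 0.5950 = 5.856 mg/L.
Minimum DO = 9.36 − 5.856 = 3.504 mg/L.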